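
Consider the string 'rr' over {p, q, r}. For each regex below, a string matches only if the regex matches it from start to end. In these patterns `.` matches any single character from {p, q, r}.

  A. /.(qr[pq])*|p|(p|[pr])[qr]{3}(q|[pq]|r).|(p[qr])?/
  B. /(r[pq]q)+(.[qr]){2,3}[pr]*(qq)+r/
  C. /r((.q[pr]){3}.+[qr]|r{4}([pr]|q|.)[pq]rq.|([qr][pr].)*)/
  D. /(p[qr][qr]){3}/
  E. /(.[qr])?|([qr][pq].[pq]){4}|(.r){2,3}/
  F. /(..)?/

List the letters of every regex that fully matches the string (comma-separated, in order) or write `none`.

E, F

A → no match
B → no match — must end with 'qqr'
C → no match
D → no match — must start with 'p'
E → match
F → match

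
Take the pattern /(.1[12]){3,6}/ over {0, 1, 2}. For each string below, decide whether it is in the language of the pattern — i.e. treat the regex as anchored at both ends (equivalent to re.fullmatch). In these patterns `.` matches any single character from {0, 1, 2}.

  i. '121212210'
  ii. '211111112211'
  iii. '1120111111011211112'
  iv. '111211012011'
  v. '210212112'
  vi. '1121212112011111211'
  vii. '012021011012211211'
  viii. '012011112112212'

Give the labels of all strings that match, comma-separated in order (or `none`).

ii, iv, viii

i. '121212210' → no match
ii. '211111112211' → match
iii → no match
iv. '111211012011' → match
v. '210212112' → no match
vi → no match
vii → no match
viii → match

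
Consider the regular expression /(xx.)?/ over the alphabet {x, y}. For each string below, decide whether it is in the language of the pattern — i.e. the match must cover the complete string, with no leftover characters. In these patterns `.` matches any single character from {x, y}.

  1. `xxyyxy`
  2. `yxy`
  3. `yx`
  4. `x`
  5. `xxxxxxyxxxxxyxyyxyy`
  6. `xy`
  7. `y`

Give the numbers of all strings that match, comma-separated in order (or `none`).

1 → no match
2 → no match
3 → no match
4 → no match
5 → no match
6 → no match
7 → no match

none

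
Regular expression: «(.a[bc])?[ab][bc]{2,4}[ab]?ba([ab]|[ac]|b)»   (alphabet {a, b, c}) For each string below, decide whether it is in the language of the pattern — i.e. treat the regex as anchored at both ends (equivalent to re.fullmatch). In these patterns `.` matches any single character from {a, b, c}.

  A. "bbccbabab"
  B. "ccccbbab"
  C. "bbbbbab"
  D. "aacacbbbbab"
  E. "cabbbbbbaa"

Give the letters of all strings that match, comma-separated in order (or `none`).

A, C, D, E

A → match
B → no match
C → match
D → match
E → match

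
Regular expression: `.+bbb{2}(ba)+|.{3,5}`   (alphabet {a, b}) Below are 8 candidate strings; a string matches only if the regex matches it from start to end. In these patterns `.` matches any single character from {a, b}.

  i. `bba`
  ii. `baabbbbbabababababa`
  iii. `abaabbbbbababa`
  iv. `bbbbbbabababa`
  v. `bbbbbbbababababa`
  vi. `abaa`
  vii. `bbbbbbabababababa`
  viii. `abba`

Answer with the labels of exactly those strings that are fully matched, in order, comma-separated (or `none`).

i, ii, iii, iv, v, vi, vii, viii

i → match
ii → match
iii → match
iv → match
v → match
vi → match
vii → match
viii → match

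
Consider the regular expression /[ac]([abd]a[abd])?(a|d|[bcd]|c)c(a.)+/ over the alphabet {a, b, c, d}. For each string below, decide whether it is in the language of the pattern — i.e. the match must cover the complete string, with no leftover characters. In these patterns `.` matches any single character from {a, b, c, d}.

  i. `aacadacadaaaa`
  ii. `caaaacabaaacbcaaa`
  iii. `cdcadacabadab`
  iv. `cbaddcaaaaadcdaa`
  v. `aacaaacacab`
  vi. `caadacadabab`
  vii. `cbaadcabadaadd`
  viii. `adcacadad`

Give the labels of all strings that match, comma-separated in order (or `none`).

i → match
ii → no match
iii → match
iv → no match
v → match
vi → match
vii → no match
viii → match

i, iii, v, vi, viii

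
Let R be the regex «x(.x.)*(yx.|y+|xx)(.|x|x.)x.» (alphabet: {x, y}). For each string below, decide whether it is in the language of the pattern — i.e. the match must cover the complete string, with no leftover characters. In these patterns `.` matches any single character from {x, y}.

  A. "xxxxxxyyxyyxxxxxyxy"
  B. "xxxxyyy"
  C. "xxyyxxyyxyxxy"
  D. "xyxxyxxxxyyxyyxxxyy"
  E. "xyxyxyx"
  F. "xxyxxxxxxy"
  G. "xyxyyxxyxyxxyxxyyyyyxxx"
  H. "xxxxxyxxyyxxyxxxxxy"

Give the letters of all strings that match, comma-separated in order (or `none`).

A → match
B → no match
C → no match
D → no match
E → no match
F → no match
G → match
H → no match

A, G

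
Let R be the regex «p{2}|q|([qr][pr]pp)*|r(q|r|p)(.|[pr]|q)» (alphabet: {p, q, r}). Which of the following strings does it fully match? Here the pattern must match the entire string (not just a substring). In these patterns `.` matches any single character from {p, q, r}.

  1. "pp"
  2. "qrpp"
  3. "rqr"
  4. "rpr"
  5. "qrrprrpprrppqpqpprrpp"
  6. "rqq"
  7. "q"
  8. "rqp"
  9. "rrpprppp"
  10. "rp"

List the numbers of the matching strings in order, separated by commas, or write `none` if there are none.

1, 2, 3, 4, 6, 7, 8, 9

1 → match
2 → match
3 → match
4 → match
5 → no match
6 → match
7 → match
8 → match
9 → match
10 → no match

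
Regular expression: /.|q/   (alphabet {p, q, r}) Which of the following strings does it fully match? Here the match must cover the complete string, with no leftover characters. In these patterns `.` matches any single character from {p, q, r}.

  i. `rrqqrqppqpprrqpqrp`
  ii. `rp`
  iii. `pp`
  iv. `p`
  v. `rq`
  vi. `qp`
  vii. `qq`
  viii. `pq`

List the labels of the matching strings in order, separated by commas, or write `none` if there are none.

i → no match
ii → no match
iii → no match
iv → match
v → no match
vi → no match
vii → no match
viii → no match

iv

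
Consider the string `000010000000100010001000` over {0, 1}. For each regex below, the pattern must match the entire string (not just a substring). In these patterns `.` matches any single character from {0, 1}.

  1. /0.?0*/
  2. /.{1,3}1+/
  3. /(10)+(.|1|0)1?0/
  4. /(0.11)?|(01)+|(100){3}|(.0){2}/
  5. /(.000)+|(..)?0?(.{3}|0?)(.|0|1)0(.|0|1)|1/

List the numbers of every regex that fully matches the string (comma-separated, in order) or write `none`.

1 → no match
2 → no match — must end with `1`
3 → no match — must start with `10`
4 → no match
5 → match

5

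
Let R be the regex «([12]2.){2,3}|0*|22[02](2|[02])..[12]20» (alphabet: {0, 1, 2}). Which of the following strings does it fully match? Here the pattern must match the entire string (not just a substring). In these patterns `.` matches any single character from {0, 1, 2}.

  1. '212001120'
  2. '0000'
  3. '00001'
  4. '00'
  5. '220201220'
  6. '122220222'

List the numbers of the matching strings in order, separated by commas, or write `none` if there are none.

1. '212001120' → no match
2. '0000' → match
3. '00001' → no match
4. '00' → match
5. '220201220' → match
6. '122220222' → match

2, 4, 5, 6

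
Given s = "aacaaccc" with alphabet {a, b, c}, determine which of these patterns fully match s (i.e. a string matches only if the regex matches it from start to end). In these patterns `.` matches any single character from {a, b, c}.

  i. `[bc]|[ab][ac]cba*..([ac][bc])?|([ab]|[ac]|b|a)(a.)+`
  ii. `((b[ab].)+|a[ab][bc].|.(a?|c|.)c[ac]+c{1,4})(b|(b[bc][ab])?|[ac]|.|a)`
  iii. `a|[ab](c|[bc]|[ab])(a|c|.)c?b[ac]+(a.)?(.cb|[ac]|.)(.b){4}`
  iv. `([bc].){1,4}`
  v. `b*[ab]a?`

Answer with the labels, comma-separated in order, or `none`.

ii

i → no match
ii → match
iii → no match
iv → no match
v → no match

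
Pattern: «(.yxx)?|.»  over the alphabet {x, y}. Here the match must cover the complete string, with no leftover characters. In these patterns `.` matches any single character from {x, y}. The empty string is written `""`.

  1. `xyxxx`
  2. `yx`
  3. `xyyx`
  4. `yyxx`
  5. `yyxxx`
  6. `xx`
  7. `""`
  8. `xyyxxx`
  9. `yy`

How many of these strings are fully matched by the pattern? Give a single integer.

1. `xyxxx` → no match
2. `yx` → no match
3. `xyyx` → no match
4. `yyxx` → match
5. `yyxxx` → no match
6. `xx` → no match
7. `""` → match
8. `xyyxxx` → no match
9. `yy` → no match
Total matched: 2

2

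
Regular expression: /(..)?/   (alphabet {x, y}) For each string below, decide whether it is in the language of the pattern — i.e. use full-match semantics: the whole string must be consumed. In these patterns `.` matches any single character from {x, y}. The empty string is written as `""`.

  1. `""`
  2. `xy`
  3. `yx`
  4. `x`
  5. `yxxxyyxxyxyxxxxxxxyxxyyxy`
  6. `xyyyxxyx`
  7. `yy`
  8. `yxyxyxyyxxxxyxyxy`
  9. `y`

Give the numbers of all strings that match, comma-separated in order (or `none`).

1, 2, 3, 7

1 → match
2 → match
3 → match
4 → no match
5 → no match
6 → no match
7 → match
8 → no match
9 → no match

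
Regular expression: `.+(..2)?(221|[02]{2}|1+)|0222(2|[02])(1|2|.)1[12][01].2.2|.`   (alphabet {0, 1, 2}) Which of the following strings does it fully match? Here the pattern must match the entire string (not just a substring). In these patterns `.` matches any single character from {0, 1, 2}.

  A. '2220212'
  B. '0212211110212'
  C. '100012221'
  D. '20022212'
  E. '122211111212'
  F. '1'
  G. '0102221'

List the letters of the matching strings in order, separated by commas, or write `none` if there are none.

C, F, G

A → no match
B → no match
C → match
D → no match
E → no match
F → match
G → match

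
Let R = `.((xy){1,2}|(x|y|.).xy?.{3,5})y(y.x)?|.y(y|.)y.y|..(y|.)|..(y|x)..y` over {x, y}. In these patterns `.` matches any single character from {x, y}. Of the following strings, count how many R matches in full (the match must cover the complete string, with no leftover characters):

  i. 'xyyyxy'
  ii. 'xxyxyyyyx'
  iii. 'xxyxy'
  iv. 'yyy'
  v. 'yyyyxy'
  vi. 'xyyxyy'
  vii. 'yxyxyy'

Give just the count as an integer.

i → match
ii → match
iii → no match
iv → match
v → match
vi → match
vii → match
Total matched: 6

6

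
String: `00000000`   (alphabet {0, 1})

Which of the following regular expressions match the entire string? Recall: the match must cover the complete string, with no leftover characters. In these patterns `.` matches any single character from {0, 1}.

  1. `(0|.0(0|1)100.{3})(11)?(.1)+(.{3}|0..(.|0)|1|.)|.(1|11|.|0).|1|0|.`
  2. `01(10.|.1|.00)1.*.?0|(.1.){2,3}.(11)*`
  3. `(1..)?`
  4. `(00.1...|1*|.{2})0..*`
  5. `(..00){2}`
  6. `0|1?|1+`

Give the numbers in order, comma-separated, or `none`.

1 → no match
2 → no match
3 → no match
4 → match
5 → match
6 → no match

4, 5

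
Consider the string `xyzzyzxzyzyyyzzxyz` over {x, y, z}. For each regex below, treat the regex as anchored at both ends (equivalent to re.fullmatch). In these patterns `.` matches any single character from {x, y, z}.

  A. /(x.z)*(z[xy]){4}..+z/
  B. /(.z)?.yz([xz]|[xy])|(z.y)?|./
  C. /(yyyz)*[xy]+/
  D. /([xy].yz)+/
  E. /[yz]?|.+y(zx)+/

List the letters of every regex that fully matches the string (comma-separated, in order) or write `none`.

A

A → match
B → no match
C → no match
D → no match
E → no match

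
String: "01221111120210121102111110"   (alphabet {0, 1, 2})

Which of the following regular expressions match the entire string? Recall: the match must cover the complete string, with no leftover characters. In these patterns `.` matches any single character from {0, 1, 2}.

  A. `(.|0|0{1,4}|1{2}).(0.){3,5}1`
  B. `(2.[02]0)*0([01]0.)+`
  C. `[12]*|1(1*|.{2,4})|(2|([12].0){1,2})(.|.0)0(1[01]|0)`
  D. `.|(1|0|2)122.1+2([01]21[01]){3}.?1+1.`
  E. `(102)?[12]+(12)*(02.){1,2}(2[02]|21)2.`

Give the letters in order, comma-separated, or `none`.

A → no match — must end with "1"
B → no match
C → no match
D → match
E → no match

D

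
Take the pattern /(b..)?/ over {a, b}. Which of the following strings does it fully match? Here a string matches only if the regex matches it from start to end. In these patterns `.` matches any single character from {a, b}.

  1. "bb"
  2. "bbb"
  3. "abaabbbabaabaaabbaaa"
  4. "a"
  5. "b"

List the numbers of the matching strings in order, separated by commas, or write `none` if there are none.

2

1. "bb" → no match
2. "bbb" → match
3 → no match
4. "a" → no match
5. "b" → no match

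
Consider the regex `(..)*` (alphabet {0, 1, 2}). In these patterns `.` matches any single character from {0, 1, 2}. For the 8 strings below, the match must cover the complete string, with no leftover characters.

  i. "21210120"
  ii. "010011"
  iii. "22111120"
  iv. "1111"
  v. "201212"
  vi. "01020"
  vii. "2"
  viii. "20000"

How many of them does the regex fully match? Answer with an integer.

i. "21210120" → match
ii. "010011" → match
iii. "22111120" → match
iv. "1111" → match
v. "201212" → match
vi. "01020" → no match
vii. "2" → no match
viii. "20000" → no match
Total matched: 5

5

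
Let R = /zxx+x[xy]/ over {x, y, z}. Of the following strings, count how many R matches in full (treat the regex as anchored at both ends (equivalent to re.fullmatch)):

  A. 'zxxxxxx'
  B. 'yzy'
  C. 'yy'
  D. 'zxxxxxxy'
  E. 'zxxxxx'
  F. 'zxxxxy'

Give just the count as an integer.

A → match
B → no match — must start with 'zxx'
C → no match — must start with 'zxx'
D → match
E → match
F → match
Total matched: 4

4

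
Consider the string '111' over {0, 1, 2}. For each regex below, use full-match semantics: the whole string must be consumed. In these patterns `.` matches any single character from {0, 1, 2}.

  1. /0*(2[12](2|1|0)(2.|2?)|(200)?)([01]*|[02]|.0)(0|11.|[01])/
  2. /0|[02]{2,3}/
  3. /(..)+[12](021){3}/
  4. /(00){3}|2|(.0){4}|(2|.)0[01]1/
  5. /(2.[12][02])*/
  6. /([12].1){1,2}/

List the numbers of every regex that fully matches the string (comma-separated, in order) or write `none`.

1 → match
2 → no match
3 → no match — must end with '021'
4 → no match
5 → no match
6 → match

1, 6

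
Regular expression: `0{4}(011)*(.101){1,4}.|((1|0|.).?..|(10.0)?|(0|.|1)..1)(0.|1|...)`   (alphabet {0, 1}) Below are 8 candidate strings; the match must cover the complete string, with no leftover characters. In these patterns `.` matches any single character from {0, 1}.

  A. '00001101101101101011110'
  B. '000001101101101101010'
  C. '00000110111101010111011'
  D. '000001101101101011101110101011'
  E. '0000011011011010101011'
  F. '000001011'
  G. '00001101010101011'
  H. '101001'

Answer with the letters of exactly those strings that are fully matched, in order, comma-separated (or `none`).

A → no match
B → match
C → match
D → match
E → match
F → match
G → match
H → match

B, C, D, E, F, G, H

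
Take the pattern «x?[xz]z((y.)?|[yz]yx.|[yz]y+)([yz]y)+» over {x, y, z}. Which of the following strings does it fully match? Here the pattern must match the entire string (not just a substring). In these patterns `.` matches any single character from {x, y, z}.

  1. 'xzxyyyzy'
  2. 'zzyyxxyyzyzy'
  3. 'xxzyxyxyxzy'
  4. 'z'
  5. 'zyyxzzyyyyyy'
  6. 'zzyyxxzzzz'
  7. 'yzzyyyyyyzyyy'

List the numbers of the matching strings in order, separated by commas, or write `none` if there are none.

1 → no match
2 → match
3 → no match
4 → no match — must end with 'y'
5 → no match
6 → no match — must end with 'y'
7 → no match

2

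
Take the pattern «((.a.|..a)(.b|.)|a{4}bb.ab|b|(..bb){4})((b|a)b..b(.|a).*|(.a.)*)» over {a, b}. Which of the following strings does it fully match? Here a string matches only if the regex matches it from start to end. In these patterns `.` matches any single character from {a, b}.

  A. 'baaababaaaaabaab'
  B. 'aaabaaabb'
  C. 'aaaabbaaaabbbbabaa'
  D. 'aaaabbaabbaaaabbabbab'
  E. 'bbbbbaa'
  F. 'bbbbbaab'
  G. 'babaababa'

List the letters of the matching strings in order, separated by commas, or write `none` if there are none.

A, D, G

A → match
B. 'aaabaaabb' → no match
C → no match
D → match
E. 'bbbbbaa' → no match
F. 'bbbbbaab' → no match
G. 'babaababa' → match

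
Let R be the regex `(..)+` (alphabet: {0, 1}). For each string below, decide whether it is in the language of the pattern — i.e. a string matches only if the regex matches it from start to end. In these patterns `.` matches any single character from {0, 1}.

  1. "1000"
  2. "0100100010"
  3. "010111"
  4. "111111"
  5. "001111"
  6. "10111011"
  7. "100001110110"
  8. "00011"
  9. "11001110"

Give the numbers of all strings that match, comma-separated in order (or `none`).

1 → match
2 → match
3 → match
4 → match
5 → match
6 → match
7 → match
8 → no match
9 → match

1, 2, 3, 4, 5, 6, 7, 9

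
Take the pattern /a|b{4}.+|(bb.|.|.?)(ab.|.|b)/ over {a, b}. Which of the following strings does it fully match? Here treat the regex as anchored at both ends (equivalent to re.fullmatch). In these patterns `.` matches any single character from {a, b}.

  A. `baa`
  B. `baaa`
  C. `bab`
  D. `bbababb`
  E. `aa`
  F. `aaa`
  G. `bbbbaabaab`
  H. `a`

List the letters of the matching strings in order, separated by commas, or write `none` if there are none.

E, G, H

A → no match
B → no match
C → no match
D → no match
E → match
F → no match
G → match
H → match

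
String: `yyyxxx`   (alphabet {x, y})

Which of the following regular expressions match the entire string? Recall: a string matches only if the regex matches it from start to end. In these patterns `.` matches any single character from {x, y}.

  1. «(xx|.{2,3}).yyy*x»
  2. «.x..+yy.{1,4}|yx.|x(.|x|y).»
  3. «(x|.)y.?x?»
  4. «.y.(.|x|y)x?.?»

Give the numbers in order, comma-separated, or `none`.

4

1 → no match
2 → no match
3 → no match
4 → match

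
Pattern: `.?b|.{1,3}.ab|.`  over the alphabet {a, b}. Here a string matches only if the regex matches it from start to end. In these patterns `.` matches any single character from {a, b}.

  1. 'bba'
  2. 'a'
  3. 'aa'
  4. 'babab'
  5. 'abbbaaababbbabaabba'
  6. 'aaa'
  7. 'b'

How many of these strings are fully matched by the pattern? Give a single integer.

1 → no match
2 → match
3 → no match
4 → match
5 → no match
6 → no match
7 → match
Total matched: 3

3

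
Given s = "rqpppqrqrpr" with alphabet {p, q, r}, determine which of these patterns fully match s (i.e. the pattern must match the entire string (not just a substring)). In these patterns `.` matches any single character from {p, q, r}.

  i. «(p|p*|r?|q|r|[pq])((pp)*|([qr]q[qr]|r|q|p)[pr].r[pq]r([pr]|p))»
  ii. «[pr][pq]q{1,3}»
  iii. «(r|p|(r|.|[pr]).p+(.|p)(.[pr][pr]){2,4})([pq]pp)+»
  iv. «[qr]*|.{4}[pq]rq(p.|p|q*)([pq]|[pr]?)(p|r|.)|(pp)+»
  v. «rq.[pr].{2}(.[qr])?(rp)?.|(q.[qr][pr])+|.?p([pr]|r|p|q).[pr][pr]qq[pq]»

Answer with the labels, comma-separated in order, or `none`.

v

i → no match
ii → no match — must end with "q"
iii → no match — must end with "pp"
iv → no match
v → match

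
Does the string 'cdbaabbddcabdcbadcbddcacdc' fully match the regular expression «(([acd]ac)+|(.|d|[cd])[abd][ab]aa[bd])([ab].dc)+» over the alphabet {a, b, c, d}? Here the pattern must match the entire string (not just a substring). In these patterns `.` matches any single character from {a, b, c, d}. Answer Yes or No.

Yes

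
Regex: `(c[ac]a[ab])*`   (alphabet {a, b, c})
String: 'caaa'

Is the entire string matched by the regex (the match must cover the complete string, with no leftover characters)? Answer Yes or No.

Yes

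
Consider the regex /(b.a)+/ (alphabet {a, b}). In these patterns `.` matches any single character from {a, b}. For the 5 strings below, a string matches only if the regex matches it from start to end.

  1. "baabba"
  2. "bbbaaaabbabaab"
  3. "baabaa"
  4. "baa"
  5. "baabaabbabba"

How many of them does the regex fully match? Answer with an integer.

1 → match
2 → no match — must end with "a"
3 → match
4 → match
5 → match
Total matched: 4

4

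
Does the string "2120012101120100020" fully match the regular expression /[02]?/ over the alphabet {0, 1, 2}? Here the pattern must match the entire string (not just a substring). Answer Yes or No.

No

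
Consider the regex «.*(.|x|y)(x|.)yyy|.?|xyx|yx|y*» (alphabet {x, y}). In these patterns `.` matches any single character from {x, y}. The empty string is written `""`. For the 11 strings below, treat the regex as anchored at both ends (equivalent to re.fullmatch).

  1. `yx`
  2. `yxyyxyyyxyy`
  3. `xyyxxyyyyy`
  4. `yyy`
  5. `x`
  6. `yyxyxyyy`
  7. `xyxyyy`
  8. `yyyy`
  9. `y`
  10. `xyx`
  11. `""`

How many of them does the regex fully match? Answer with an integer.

10

1 → match
2 → no match
3 → match
4 → match
5 → match
6 → match
7 → match
8 → match
9 → match
10 → match
11 → match
Total matched: 10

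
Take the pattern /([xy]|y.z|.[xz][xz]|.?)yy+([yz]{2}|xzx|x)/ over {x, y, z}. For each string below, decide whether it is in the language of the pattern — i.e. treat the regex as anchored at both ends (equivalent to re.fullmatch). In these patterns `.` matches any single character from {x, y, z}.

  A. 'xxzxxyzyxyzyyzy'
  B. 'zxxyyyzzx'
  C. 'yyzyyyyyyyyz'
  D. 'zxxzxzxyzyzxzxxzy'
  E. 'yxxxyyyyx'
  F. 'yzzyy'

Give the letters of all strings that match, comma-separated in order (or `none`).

A → no match
B → no match
C → match
D → no match
E → no match
F → no match

C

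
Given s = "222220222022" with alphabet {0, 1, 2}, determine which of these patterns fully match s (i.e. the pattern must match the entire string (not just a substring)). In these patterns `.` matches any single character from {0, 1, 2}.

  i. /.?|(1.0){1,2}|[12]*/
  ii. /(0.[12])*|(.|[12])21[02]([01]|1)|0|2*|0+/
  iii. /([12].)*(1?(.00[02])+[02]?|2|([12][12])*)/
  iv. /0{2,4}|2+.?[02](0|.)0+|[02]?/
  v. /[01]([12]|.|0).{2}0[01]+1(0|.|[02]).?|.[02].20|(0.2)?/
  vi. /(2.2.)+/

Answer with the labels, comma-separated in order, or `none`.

i → no match
ii → no match
iii → match
iv → no match
v → no match
vi → match

iii, vi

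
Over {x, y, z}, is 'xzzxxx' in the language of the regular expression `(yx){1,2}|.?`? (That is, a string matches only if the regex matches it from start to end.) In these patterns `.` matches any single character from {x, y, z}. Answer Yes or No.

No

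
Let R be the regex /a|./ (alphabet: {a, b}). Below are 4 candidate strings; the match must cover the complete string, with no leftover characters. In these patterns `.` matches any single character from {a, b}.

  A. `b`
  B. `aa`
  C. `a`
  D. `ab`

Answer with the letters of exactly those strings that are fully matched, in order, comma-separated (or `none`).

A, C

A → match
B → no match
C → match
D → no match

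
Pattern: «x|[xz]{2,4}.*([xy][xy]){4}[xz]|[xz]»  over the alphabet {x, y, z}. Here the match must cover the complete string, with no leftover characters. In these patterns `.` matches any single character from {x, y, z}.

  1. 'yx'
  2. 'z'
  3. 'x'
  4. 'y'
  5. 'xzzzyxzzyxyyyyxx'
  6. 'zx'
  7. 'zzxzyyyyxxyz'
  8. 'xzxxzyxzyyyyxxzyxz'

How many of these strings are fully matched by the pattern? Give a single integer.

2

1 → no match
2 → match
3 → match
4 → no match
5 → no match
6 → no match
7 → no match
8 → no match
Total matched: 2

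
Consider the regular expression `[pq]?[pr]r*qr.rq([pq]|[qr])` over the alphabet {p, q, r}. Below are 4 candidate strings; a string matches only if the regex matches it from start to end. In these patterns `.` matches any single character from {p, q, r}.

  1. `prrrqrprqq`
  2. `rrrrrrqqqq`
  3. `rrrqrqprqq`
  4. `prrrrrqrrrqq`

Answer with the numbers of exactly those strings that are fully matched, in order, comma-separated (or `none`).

1, 4

1 → match
2 → no match
3 → no match
4 → match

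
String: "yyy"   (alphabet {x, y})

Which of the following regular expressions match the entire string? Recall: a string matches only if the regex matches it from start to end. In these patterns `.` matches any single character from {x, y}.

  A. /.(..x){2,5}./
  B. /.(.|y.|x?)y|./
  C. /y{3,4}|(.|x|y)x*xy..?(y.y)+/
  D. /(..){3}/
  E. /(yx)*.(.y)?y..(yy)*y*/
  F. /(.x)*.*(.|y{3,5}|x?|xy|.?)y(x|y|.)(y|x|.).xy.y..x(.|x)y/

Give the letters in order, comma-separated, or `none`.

A → no match
B → match
C → match
D → no match
E → no match
F → no match

B, C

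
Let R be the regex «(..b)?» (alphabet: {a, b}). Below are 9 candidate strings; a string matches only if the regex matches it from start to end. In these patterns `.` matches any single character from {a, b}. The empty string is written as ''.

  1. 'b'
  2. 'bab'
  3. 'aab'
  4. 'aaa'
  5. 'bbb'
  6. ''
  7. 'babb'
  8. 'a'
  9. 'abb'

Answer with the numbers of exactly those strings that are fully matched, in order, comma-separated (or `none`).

2, 3, 5, 6, 9

1 → no match
2 → match
3 → match
4 → no match
5 → match
6 → match
7 → no match
8 → no match
9 → match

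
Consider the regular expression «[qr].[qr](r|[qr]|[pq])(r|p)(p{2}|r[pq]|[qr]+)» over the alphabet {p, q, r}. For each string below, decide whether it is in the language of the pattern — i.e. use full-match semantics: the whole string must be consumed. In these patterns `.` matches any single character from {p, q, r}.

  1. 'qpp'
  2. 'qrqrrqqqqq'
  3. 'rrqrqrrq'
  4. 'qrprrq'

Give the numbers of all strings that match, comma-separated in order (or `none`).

2

1. 'qpp' → no match
2. 'qrqrrqqqqq' → match
3. 'rrqrqrrq' → no match
4. 'qrprrq' → no match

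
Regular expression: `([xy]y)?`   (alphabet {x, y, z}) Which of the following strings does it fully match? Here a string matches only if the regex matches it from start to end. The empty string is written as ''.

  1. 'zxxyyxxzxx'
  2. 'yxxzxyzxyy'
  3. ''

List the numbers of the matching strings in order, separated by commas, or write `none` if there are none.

1 → no match
2 → no match
3 → match

3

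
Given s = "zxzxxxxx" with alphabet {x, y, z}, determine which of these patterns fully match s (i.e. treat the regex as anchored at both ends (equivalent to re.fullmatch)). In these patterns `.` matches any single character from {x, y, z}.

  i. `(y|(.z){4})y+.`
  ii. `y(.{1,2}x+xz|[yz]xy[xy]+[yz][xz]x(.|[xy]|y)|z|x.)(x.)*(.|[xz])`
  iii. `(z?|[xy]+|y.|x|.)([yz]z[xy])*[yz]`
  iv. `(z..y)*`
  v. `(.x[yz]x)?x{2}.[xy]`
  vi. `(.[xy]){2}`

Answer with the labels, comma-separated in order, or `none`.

v

i → no match
ii → no match — must start with "y"
iii → no match
iv → no match
v → match
vi → no match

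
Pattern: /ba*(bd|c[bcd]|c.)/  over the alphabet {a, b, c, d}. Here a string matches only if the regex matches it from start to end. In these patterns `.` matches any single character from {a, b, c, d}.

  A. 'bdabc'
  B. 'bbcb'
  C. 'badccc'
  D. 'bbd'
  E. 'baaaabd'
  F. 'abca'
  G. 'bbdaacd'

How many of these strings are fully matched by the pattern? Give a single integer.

A. 'bdabc' → no match
B. 'bbcb' → no match
C. 'badccc' → no match
D. 'bbd' → match
E. 'baaaabd' → match
F. 'abca' → no match — must start with 'b'
G. 'bbdaacd' → no match
Total matched: 2

2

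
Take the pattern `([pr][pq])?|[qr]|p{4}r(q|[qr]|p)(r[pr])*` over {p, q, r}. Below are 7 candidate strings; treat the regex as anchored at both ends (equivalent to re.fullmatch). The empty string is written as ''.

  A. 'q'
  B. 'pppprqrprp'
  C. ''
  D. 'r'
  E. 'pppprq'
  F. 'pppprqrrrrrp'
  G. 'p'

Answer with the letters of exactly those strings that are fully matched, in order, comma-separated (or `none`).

A, B, C, D, E, F

A → match
B → match
C → match
D → match
E → match
F → match
G → no match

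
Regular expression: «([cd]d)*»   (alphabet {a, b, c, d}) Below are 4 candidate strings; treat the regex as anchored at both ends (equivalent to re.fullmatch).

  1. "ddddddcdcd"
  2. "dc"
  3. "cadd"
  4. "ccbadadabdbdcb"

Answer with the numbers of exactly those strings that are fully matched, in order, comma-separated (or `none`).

1 → match
2 → no match
3 → no match
4 → no match

1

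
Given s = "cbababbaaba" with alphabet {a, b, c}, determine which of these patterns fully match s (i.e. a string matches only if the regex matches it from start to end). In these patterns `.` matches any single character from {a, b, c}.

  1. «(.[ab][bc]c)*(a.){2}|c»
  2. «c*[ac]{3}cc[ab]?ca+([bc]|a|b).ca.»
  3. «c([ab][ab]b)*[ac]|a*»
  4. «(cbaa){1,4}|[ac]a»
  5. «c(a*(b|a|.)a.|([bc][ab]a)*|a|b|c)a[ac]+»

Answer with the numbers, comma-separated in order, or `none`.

3

1 → no match
2 → no match
3 → match
4 → no match
5 → no match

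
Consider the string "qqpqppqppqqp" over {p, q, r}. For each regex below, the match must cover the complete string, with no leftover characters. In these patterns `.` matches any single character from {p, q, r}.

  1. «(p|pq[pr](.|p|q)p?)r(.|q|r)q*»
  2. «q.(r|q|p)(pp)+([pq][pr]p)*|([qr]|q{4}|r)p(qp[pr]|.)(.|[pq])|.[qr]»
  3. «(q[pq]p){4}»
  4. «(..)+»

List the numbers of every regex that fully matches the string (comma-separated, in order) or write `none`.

3, 4

1 → no match
2 → no match
3 → match
4 → match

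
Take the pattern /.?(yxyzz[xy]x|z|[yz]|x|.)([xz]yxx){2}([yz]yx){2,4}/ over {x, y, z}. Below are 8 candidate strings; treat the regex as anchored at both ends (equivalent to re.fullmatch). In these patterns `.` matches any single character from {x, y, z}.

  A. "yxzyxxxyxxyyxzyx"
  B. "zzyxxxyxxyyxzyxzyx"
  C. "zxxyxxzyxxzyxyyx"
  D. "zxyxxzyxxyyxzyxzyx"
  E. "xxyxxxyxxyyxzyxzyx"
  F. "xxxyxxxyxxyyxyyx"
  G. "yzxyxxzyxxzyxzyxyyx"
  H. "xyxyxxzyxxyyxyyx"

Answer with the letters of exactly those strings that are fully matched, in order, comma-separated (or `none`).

A → match
B → match
C → match
D → match
E → match
F → match
G → match
H → match

A, B, C, D, E, F, G, H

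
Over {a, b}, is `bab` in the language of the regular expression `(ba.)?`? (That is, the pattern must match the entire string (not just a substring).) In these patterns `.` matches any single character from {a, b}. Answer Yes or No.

Yes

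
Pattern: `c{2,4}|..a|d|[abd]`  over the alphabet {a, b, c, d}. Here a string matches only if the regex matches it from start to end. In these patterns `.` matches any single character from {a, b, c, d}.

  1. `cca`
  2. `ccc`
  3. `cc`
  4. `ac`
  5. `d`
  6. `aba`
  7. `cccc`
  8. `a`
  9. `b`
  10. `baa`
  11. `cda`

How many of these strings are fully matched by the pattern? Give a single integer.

10

1 → match
2 → match
3 → match
4 → no match
5 → match
6 → match
7 → match
8 → match
9 → match
10 → match
11 → match
Total matched: 10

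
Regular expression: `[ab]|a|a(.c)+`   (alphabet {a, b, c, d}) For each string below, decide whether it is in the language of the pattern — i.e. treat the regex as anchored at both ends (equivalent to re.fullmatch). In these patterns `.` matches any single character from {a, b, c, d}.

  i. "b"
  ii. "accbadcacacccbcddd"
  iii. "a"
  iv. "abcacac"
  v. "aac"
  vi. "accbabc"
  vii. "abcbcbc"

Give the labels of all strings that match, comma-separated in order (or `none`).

i, iii, iv, v, vii

i → match
ii → no match
iii → match
iv → match
v → match
vi → no match
vii → match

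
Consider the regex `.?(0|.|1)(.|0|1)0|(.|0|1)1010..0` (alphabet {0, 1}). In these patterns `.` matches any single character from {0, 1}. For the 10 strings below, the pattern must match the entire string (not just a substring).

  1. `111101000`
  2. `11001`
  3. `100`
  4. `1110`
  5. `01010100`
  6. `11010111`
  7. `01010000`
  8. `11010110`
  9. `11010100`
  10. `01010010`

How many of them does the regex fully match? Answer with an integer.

1 → no match
2 → no match — must end with `0`
3 → match
4 → match
5 → match
6 → no match — must end with `0`
7 → match
8 → match
9 → match
10 → match
Total matched: 7

7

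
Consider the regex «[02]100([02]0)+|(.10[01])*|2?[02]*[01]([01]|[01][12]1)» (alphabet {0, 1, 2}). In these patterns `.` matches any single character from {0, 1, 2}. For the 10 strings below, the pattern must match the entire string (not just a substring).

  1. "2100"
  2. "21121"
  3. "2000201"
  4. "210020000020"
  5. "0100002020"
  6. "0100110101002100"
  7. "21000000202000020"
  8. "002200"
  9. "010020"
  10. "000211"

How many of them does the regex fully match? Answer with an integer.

1. "2100" → match
2. "21121" → match
3. "2000201" → match
4. "210020000020" → match
5. "0100002020" → match
6 → match
7 → no match
8. "002200" → match
9. "010020" → match
10. "000211" → match
Total matched: 9

9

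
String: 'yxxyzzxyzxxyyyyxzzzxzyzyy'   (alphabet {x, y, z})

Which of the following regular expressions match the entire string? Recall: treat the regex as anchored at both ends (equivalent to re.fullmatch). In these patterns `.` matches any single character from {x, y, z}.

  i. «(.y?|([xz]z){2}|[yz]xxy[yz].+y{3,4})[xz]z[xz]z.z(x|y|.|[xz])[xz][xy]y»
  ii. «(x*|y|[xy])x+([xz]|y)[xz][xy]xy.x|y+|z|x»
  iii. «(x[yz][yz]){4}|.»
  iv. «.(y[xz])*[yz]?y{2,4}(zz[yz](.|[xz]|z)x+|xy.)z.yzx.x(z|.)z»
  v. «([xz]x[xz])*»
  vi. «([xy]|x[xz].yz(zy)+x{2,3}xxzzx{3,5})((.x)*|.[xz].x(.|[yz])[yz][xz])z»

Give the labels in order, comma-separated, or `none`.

i → match
ii → no match
iii → no match
iv → no match — must end with 'z'
v → no match
vi → no match — must end with 'z'

i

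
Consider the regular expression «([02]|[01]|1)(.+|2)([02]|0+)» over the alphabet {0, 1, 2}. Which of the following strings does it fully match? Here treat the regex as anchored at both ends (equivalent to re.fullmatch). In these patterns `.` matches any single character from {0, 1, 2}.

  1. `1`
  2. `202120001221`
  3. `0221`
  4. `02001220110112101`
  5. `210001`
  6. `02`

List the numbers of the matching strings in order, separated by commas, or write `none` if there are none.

1. `1` → no match
2. `202120001221` → no match
3. `0221` → no match
4 → no match
5. `210001` → no match
6. `02` → no match

none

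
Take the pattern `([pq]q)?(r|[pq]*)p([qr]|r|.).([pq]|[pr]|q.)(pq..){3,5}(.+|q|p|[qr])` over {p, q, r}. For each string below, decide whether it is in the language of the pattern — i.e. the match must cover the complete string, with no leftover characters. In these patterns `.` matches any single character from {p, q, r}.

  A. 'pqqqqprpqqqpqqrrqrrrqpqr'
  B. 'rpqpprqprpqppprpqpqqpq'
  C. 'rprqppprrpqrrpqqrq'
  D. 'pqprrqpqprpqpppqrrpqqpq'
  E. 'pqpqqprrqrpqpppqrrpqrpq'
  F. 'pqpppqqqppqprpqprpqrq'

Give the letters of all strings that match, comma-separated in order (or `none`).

A → no match
B → no match
C → no match
D → match
E → match
F → no match

D, E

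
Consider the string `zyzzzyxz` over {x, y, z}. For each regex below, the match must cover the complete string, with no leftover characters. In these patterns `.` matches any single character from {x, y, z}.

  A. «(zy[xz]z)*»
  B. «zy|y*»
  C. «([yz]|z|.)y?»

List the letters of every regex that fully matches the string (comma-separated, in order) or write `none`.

A → match
B → no match
C → no match

A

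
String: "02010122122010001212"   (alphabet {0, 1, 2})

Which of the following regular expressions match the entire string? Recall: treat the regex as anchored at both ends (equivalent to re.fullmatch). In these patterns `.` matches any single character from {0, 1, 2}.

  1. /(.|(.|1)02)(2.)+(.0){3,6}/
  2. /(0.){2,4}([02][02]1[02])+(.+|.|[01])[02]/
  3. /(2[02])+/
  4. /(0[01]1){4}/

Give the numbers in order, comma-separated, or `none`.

1 → no match — must end with "0"
2 → match
3 → no match — must start with "2"
4 → no match — must end with "1"

2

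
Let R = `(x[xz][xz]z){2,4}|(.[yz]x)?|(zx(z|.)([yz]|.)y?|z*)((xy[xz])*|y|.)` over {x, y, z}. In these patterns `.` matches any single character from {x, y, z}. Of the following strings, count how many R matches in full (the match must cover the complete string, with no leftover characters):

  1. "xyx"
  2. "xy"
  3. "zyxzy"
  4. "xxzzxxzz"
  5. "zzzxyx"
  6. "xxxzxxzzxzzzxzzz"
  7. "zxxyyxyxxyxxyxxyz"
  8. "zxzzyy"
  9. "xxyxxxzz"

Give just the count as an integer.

6

1. "xyx" → match
2. "xy" → no match
3. "zyxzy" → no match
4. "xxzzxxzz" → match
5. "zzzxyx" → match
6 → match
7 → match
8. "zxzzyy" → match
9. "xxyxxxzz" → no match
Total matched: 6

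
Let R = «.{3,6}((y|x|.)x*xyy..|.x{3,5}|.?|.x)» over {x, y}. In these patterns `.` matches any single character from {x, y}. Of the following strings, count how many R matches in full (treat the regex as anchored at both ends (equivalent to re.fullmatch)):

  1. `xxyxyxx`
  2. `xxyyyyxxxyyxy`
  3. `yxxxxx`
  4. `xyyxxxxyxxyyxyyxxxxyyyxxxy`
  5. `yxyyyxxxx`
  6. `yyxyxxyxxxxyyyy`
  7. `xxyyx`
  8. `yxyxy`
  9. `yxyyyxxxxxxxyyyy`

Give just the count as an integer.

1. `xxyxyxx` → match
2 → match
3. `yxxxxx` → match
4 → no match
5. `yxyyyxxxx` → match
6 → match
7. `xxyyx` → match
8. `yxyxy` → match
9 → match
Total matched: 8

8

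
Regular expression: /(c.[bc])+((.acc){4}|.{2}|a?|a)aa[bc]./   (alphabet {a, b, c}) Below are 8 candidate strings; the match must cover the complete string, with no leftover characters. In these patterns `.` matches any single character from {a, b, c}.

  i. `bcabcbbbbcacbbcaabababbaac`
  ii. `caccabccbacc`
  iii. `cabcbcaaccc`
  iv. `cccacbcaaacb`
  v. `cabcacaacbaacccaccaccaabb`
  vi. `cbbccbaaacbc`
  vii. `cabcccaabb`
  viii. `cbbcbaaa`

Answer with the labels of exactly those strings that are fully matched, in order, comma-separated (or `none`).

i → no match — must start with `c`
ii. `caccabccbacc` → no match
iii. `cabcbcaaccc` → no match
iv. `cccacbcaaacb` → no match
v → no match
vi. `cbbccbaaacbc` → no match
vii. `cabcccaabb` → match
viii. `cbbcbaaa` → no match

vii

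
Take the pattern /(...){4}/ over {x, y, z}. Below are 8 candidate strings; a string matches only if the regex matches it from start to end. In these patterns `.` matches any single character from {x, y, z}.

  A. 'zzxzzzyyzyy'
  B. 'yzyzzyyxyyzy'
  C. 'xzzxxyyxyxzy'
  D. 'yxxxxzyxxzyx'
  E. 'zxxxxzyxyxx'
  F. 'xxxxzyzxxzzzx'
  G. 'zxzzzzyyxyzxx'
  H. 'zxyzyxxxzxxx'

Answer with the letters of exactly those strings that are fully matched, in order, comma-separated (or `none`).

B, C, D, H

A. 'zzxzzzyyzyy' → no match
B. 'yzyzzyyxyyzy' → match
C. 'xzzxxyyxyxzy' → match
D. 'yxxxxzyxxzyx' → match
E. 'zxxxxzyxyxx' → no match
F → no match
G → no match
H. 'zxyzyxxxzxxx' → match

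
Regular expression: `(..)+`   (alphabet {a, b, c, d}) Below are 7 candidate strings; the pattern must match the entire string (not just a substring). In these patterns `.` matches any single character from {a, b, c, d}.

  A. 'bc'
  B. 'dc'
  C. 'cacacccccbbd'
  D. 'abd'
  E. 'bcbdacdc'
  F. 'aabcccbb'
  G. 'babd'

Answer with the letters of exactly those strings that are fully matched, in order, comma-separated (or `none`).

A, B, C, E, F, G

A → match
B → match
C → match
D → no match
E → match
F → match
G → match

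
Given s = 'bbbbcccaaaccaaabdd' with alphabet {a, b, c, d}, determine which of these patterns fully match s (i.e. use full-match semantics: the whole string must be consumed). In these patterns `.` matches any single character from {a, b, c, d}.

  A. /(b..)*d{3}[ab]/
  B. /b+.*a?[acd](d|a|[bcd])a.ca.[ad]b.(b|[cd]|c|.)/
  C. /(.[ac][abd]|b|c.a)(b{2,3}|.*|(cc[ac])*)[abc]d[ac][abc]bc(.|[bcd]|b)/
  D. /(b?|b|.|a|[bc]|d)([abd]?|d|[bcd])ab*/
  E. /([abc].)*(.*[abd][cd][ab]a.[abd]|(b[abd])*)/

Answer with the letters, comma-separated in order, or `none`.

B

A → no match
B → match
C → no match
D → no match
E → no match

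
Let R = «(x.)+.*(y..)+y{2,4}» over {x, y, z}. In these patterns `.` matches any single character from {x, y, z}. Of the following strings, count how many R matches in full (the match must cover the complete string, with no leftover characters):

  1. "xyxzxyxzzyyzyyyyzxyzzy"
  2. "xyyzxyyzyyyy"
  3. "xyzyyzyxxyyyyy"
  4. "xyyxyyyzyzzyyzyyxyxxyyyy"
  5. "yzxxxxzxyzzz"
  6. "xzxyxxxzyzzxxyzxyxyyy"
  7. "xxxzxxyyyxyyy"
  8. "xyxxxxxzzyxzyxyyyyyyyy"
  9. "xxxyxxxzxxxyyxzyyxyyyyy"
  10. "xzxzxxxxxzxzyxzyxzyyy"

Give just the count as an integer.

8

1 → no match
2 → match
3 → match
4 → match
5 → no match — must start with "x"
6 → match
7 → match
8 → match
9 → match
10 → match
Total matched: 8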